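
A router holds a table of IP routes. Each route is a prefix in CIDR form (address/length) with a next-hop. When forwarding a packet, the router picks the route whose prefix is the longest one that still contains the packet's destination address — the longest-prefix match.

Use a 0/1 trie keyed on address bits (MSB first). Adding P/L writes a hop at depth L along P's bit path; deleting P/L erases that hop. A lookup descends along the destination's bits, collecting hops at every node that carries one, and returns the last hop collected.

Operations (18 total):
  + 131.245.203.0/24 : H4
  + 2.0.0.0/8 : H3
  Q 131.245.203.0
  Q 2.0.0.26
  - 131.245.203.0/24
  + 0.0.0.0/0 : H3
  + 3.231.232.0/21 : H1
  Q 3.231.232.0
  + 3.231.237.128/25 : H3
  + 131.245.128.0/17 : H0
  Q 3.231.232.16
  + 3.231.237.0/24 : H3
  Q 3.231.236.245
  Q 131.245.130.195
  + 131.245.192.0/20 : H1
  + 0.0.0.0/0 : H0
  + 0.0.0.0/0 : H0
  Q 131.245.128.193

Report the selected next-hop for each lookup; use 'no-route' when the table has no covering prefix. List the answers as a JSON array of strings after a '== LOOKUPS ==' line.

Apply in order:
  + 131.245.203.0/24 (H4) depth=24
  + 2.0.0.0/8 (H3) depth=8
  lookup 131.245.203.0: bits 100000111111010111001011 walk d0:-→d1:-→d2:-→d3:-→d4:-→d5:-→d6:-→d7:-→d8:-→d9:-→d10:-→d11:-→d12:-→d13:-→d14:-→d15:-→d16:-→d17:-→d18:-→d19:-→d20:-→d21:-→d22:-→d23:-→d24:H4 -> H4
  lookup 2.0.0.26: bits 00000010 walk d0:-→d1:-→d2:-→d3:-→d4:-→d5:-→d6:-→d7:-→d8:H3 -> H3
  del 131.245.203.0/24 (clear depth 24)
  + 0.0.0.0/0 (H3) depth=0
  + 3.231.232.0/21 (H1) depth=21
  lookup 3.231.232.0: bits 000000111110011111101 walk d0:H3→d1:-→d2:-→d3:-→d4:-→d5:-→d6:-→d7:-→d8:-→d9:-→d10:-→d11:-→d12:-→d13:-→d14:-→d15:-→d16:-→d17:-→d18:-→d19:-→d20:-→d21:H1 -> H1
  + 3.231.237.128/25 (H3) depth=25
  + 131.245.128.0/17 (H0) depth=17
  lookup 3.231.232.16: bits 000000111110011111101 walk d0:H3→d1:-→d2:-→d3:-→d4:-→d5:-→d6:-→d7:-→d8:-→d9:-→d10:-→d11:-→d12:-→d13:-→d14:-→d15:-→d16:-→d17:-→d18:-→d19:-→d20:-→d21:H1 -> H1
  + 3.231.237.0/24 (H3) depth=24
  lookup 3.231.236.245: bits 00000011111001111110110 walk d0:H3→d1:-→d2:-→d3:-→d4:-→d5:-→d6:-→d7:-→d8:-→d9:-→d10:-→d11:-→d12:-→d13:-→d14:-→d15:-→d16:-→d17:-→d18:-→d19:-→d20:-→d21:H1→d22:-→d23:- -> H1
  lookup 131.245.130.195: bits 10000011111101011 walk d0:H3→d1:-→d2:-→d3:-→d4:-→d5:-→d6:-→d7:-→d8:-→d9:-→d10:-→d11:-→d12:-→d13:-→d14:-→d15:-→d16:-→d17:H0 -> H0
  + 131.245.192.0/20 (H1) depth=20
  + 0.0.0.0/0 (H0) depth=0
  + 0.0.0.0/0 (H0) depth=0
  lookup 131.245.128.193: bits 10000011111101011 walk d0:H0→d1:-→d2:-→d3:-→d4:-→d5:-→d6:-→d7:-→d8:-→d9:-→d10:-→d11:-→d12:-→d13:-→d14:-→d15:-→d16:-→d17:H0 -> H0

== LOOKUPS ==
["H4","H3","H1","H1","H1","H0","H0"]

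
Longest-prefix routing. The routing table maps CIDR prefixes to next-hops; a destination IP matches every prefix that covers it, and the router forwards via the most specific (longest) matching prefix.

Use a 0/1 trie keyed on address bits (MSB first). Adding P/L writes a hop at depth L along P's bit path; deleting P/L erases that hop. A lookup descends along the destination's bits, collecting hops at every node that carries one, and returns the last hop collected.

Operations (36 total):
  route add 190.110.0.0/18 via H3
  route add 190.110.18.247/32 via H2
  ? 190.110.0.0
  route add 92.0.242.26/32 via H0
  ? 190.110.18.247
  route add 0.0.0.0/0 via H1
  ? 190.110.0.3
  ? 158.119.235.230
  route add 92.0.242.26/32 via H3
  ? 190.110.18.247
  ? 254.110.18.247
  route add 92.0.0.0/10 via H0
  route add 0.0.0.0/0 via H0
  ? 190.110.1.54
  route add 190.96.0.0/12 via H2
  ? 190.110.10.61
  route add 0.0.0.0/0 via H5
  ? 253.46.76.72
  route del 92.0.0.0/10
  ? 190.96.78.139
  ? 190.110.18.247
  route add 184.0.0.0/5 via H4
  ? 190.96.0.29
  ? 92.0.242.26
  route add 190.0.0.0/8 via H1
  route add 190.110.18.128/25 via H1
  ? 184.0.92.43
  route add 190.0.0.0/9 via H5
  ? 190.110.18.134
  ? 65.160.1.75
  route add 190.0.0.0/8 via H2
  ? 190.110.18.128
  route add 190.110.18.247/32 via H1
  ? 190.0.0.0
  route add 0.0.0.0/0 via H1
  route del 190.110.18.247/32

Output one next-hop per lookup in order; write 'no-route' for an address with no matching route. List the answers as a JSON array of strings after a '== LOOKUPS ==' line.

Apply in order:
  add 190.110.0.0/18 -> H3 at depth 18
  add 190.110.18.247/32 -> H2 at depth 32
  lookup 190.110.0.0: bits 1011111001101110000 walk d0:-→d1:-→d2:-→d3:-→d4:-→d5:-→d6:-→d7:-→d8:-→d9:-→d10:-→d11:-→d12:-→d13:-→d14:-→d15:-→d16:-→d17:-→d18:H3→d19:- -> H3
  add 92.0.242.26/32 -> H0 at depth 32
  lookup 190.110.18.247: bits 10111110011011100001001011110111 walk d0:-→d1:-→d2:-→d3:-→d4:-→d5:-→d6:-→d7:-→d8:-→d9:-→d10:-→d11:-→d12:-→d13:-→d14:-→d15:-→d16:-→d17:-→d18:H3→d19:-→d20:-→d21:-→d22:-→d23:-→d24:-→d25:-→d26:-→d27:-→d28:-→d29:-→d30:-→d31:-→d32:H2 -> H2
  add 0.0.0.0/0 -> H1 at depth 0
  lookup 190.110.0.3: bits 1011111001101110000 walk d0:H1→d1:-→d2:-→d3:-→d4:-→d5:-→d6:-→d7:-→d8:-→d9:-→d10:-→d11:-→d12:-→d13:-→d14:-→d15:-→d16:-→d17:-→d18:H3→d19:- -> H3
  lookup 158.119.235.230: bits 10 walk d0:H1→d1:-→d2:- -> H1
  add 92.0.242.26/32 -> H3 at depth 32
  lookup 190.110.18.247: bits 10111110011011100001001011110111 walk d0:H1→d1:-→d2:-→d3:-→d4:-→d5:-→d6:-→d7:-→d8:-→d9:-→d10:-→d11:-→d12:-→d13:-→d14:-→d15:-→d16:-→d17:-→d18:H3→d19:-→d20:-→d21:-→d22:-→d23:-→d24:-→d25:-→d26:-→d27:-→d28:-→d29:-→d30:-→d31:-→d32:H2 -> H2
  lookup 254.110.18.247: bits 1 walk d0:H1→d1:- -> H1
  add 92.0.0.0/10 -> H0 at depth 10
  add 0.0.0.0/0 -> H0 at depth 0
  lookup 190.110.1.54: bits 1011111001101110000 walk d0:H0→d1:-→d2:-→d3:-→d4:-→d5:-→d6:-→d7:-→d8:-→d9:-→d10:-→d11:-→d12:-→d13:-→d14:-→d15:-→d16:-→d17:-→d18:H3→d19:- -> H3
  add 190.96.0.0/12 -> H2 at depth 12
  lookup 190.110.10.61: bits 1011111001101110000 walk d0:H0→d1:-→d2:-→d3:-→d4:-→d5:-→d6:-→d7:-→d8:-→d9:-→d10:-→d11:-→d12:H2→d13:-→d14:-→d15:-→d16:-→d17:-→d18:H3→d19:- -> H3
  add 0.0.0.0/0 -> H5 at depth 0
  lookup 253.46.76.72: bits 1 walk d0:H5→d1:- -> H5
  del 92.0.0.0/10 (clear depth 10)
  lookup 190.96.78.139: bits 101111100110 walk d0:H5→d1:-→d2:-→d3:-→d4:-→d5:-→d6:-→d7:-→d8:-→d9:-→d10:-→d11:-→d12:H2 -> H2
  lookup 190.110.18.247: bits 10111110011011100001001011110111 walk d0:H5→d1:-→d2:-→d3:-→d4:-→d5:-→d6:-→d7:-→d8:-→d9:-→d10:-→d11:-→d12:H2→d13:-→d14:-→d15:-→d16:-→d17:-→d18:H3→d19:-→d20:-→d21:-→d22:-→d23:-→d24:-→d25:-→d26:-→d27:-→d28:-→d29:-→d30:-→d31:-→d32:H2 -> H2
  add 184.0.0.0/5 -> H4 at depth 5
  lookup 190.96.0.29: bits 101111100110 walk d0:H5→d1:-→d2:-→d3:-→d4:-→d5:H4→d6:-→d7:-→d8:-→d9:-→d10:-→d11:-→d12:H2 -> H2
  lookup 92.0.242.26: bits 01011100000000001111001000011010 walk d0:H5→d1:-→d2:-→d3:-→d4:-→d5:-→d6:-→d7:-→d8:-→d9:-→d10:-→d11:-→d12:-→d13:-→d14:-→d15:-→d16:-→d17:-→d18:-→d19:-→d20:-→d21:-→d22:-→d23:-→d24:-→d25:-→d26:-→d27:-→d28:-→d29:-→d30:-→d31:-→d32:H3 -> H3
  add 190.0.0.0/8 -> H1 at depth 8
  add 190.110.18.128/25 -> H1 at depth 25
  lookup 184.0.92.43: bits 10111 walk d0:H5→d1:-→d2:-→d3:-→d4:-→d5:H4 -> H4
  add 190.0.0.0/9 -> H5 at depth 9
  lookup 190.110.18.134: bits 1011111001101110000100101 walk d0:H5→d1:-→d2:-→d3:-→d4:-→d5:H4→d6:-→d7:-→d8:H1→d9:H5→d10:-→d11:-→d12:H2→d13:-→d14:-→d15:-→d16:-→d17:-→d18:H3→d19:-→d20:-→d21:-→d22:-→d23:-→d24:-→d25:H1 -> H1
  lookup 65.160.1.75: bits 010 walk d0:H5→d1:-→d2:-→d3:- -> H5
  add 190.0.0.0/8 -> H2 at depth 8
  lookup 190.110.18.128: bits 1011111001101110000100101 walk d0:H5→d1:-→d2:-→d3:-→d4:-→d5:H4→d6:-→d7:-→d8:H2→d9:H5→d10:-→d11:-→d12:H2→d13:-→d14:-→d15:-→d16:-→d17:-→d18:H3→d19:-→d20:-→d21:-→d22:-→d23:-→d24:-→d25:H1 -> H1
  add 190.110.18.247/32 -> H1 at depth 32
  lookup 190.0.0.0: bits 101111100 walk d0:H5→d1:-→d2:-→d3:-→d4:-→d5:H4→d6:-→d7:-→d8:H2→d9:H5 -> H5
  add 0.0.0.0/0 -> H1 at depth 0
  del 190.110.18.247/32 (clear depth 32)

== LOOKUPS ==
["H3","H2","H3","H1","H2","H1","H3","H3","H5","H2","H2","H2","H3","H4","H1","H5","H1","H5"]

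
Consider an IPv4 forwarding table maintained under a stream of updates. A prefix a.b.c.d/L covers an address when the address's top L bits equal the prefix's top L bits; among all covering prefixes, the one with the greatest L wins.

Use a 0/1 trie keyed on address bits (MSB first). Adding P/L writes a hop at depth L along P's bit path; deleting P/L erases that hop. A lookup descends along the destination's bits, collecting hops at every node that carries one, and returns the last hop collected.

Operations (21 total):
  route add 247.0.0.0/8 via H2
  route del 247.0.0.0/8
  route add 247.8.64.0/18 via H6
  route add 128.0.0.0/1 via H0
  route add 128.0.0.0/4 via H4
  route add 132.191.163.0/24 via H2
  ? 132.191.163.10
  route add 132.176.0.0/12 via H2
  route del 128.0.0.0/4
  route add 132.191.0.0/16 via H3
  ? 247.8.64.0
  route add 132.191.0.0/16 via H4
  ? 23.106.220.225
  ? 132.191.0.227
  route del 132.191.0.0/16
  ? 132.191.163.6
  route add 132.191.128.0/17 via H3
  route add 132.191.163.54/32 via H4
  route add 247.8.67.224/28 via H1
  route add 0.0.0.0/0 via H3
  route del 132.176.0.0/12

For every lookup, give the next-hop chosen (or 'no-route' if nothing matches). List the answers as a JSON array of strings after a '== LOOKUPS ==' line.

Process each operation:
  + 247.0.0.0/8 (H2) depth=8
  del 247.0.0.0/8 (clear depth 8)
  + 247.8.64.0/18 (H6) depth=18
  + 128.0.0.0/1 (H0) depth=1
  + 128.0.0.0/4 (H4) depth=4
  + 132.191.163.0/24 (H2) depth=24
  Q 132.191.163.10: descend 100001001011111110100011 ; hops seen [H0,H4,H2] ; pick H2
  + 132.176.0.0/12 (H2) depth=12
  del 128.0.0.0/4 (clear depth 4)
  + 132.191.0.0/16 (H3) depth=16
  Q 247.8.64.0: descend 111101110000100001 ; hops seen [H0,H6] ; pick H6
  + 132.191.0.0/16 (H4) depth=16
  Q 23.106.220.225: descend ε ; hops seen [∅] ; pick no-route
  Q 132.191.0.227: descend 1000010010111111 ; hops seen [H0,H2,H4] ; pick H4
  del 132.191.0.0/16 (clear depth 16)
  Q 132.191.163.6: descend 100001001011111110100011 ; hops seen [H0,H2,H2] ; pick H2
  + 132.191.128.0/17 (H3) depth=17
  + 132.191.163.54/32 (H4) depth=32
  + 247.8.67.224/28 (H1) depth=28
  + 0.0.0.0/0 (H3) depth=0
  del 132.176.0.0/12 (clear depth 12)

== LOOKUPS ==
["H2","H6","no-route","H4","H2"]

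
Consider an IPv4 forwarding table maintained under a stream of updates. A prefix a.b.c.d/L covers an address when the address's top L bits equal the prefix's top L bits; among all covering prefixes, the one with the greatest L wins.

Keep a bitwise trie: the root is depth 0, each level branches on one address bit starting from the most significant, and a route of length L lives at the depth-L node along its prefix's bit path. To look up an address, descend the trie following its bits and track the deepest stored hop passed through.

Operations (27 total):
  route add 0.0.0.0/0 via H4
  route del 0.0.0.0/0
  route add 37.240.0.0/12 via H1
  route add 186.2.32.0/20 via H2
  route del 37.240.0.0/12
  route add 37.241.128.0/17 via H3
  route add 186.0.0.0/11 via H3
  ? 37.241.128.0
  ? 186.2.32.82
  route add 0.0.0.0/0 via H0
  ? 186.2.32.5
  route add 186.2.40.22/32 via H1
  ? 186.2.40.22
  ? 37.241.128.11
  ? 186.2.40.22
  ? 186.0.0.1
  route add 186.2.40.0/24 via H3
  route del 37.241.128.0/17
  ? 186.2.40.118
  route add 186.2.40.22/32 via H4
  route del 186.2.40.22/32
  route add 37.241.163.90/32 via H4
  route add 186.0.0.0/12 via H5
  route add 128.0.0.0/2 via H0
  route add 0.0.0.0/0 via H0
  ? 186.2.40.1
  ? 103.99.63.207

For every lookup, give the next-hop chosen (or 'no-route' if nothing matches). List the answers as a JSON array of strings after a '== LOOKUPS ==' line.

Process each operation:
  + 0.0.0.0/0 (H4) depth=0
  - 0.0.0.0/0 clear@0
  + 37.240.0.0/12 (H1) depth=12
  + 186.2.32.0/20 (H2) depth=20
  - 37.240.0.0/12 clear@12
  + 37.241.128.0/17 (H3) depth=17
  + 186.0.0.0/11 (H3) depth=11
  Q 37.241.128.0: descend 00100101111100011 ; hops seen [H3] ; pick H3
  Q 186.2.32.82: descend 10111010000000100010 ; hops seen [H3,H2] ; pick H2
  + 0.0.0.0/0 (H0) depth=0
  Q 186.2.32.5: descend 10111010000000100010 ; hops seen [H0,H3,H2] ; pick H2
  + 186.2.40.22/32 (H1) depth=32
  Q 186.2.40.22: descend 10111010000000100010100000010110 ; hops seen [H0,H3,H2,H1] ; pick H1
  Q 37.241.128.11: descend 00100101111100011 ; hops seen [H0,H3] ; pick H3
  Q 186.2.40.22: descend 10111010000000100010100000010110 ; hops seen [H0,H3,H2,H1] ; pick H1
  Q 186.0.0.1: descend 10111010000000 ; hops seen [H0,H3] ; pick H3
  + 186.2.40.0/24 (H3) depth=24
  - 37.241.128.0/17 clear@17
  Q 186.2.40.118: descend 1011101000000010001010000 ; hops seen [H0,H3,H2,H3] ; pick H3
  + 186.2.40.22/32 (H4) depth=32
  - 186.2.40.22/32 clear@32
  + 37.241.163.90/32 (H4) depth=32
  + 186.0.0.0/12 (H5) depth=12
  + 128.0.0.0/2 (H0) depth=2
  + 0.0.0.0/0 (H0) depth=0
  Q 186.2.40.1: descend 101110100000001000101000000 ; hops seen [H0,H0,H3,H5,H2,H3] ; pick H3
  Q 103.99.63.207: descend 0 ; hops seen [H0] ; pick H0

== LOOKUPS ==
["H3","H2","H2","H1","H3","H1","H3","H3","H3","H0"]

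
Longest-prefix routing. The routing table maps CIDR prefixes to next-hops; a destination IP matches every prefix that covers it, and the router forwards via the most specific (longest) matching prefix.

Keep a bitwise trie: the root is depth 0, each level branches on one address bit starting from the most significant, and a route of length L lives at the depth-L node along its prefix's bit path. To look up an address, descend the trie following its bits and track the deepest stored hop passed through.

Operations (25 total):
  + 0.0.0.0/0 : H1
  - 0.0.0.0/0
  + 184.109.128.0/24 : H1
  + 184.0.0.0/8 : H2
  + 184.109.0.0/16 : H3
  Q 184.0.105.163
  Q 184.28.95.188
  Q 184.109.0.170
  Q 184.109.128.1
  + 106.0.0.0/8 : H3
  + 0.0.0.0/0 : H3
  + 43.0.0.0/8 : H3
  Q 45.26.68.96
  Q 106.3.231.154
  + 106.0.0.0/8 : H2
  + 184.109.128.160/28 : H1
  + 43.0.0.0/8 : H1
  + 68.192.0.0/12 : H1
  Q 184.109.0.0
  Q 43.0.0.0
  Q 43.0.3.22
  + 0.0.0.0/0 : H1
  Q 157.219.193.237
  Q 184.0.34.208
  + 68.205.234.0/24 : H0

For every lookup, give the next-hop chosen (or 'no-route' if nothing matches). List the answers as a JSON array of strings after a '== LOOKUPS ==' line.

Trace:
  + 0.0.0.0/0 (H1) depth=0
  - 0.0.0.0/0 clear@0
  + 184.109.128.0/24 (H1) depth=24
  + 184.0.0.0/8 (H2) depth=8
  + 184.109.0.0/16 (H3) depth=16
  Q 184.0.105.163: descend 101110000 ; hops seen [H2] ; pick H2
  Q 184.28.95.188: descend 101110000 ; hops seen [H2] ; pick H2
  Q 184.109.0.170: descend 1011100001101101 ; hops seen [H2,H3] ; pick H3
  Q 184.109.128.1: descend 101110000110110110000000 ; hops seen [H2,H3,H1] ; pick H1
  + 106.0.0.0/8 (H3) depth=8
  + 0.0.0.0/0 (H3) depth=0
  + 43.0.0.0/8 (H3) depth=8
  Q 45.26.68.96: descend 00101 ; hops seen [H3] ; pick H3
  Q 106.3.231.154: descend 01101010 ; hops seen [H3,H3] ; pick H3
  + 106.0.0.0/8 (H2) depth=8
  + 184.109.128.160/28 (H1) depth=28
  + 43.0.0.0/8 (H1) depth=8
  + 68.192.0.0/12 (H1) depth=12
  Q 184.109.0.0: descend 1011100001101101 ; hops seen [H3,H2,H3] ; pick H3
  Q 43.0.0.0: descend 00101011 ; hops seen [H3,H1] ; pick H1
  Q 43.0.3.22: descend 00101011 ; hops seen [H3,H1] ; pick H1
  + 0.0.0.0/0 (H1) depth=0
  Q 157.219.193.237: descend 10 ; hops seen [H1] ; pick H1
  Q 184.0.34.208: descend 101110000 ; hops seen [H1,H2] ; pick H2
  + 68.205.234.0/24 (H0) depth=24

== LOOKUPS ==
["H2","H2","H3","H1","H3","H3","H3","H1","H1","H1","H2"]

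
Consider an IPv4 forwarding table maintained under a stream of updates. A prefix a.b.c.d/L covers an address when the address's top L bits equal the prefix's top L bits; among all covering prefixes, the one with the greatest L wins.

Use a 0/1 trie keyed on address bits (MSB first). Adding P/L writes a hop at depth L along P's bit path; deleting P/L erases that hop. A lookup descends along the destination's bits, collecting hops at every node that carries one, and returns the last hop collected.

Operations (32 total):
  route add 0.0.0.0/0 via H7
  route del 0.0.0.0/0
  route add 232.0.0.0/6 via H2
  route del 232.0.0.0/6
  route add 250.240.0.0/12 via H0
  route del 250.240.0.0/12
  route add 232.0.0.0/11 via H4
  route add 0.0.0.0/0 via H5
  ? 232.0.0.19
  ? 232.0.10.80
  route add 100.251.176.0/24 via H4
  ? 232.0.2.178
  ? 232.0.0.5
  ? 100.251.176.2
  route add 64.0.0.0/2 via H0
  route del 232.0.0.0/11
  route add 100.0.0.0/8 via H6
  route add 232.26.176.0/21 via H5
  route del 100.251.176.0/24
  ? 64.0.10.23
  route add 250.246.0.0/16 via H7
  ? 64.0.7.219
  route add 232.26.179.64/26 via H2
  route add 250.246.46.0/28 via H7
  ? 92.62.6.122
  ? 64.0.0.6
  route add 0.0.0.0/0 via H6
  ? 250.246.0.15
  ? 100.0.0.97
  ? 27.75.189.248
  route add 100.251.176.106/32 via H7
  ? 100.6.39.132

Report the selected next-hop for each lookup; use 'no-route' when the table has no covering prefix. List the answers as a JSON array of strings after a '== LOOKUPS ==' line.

Apply in order:
  add 0.0.0.0/0 -> H7 at depth 0
  del 0.0.0.0/0 (clear depth 0)
  add 232.0.0.0/6 -> H2 at depth 6
  del 232.0.0.0/6 (clear depth 6)
  add 250.240.0.0/12 -> H0 at depth 12
  del 250.240.0.0/12 (clear depth 12)
  add 232.0.0.0/11 -> H4 at depth 11
  add 0.0.0.0/0 -> H5 at depth 0
  lookup 232.0.0.19: bits 11101000000 walk d0:H5→d1:-→d2:-→d3:-→d4:-→d5:-→d6:-→d7:-→d8:-→d9:-→d10:-→d11:H4 -> H4
  lookup 232.0.10.80: bits 11101000000 walk d0:H5→d1:-→d2:-→d3:-→d4:-→d5:-→d6:-→d7:-→d8:-→d9:-→d10:-→d11:H4 -> H4
  add 100.251.176.0/24 -> H4 at depth 24
  lookup 232.0.2.178: bits 11101000000 walk d0:H5→d1:-→d2:-→d3:-→d4:-→d5:-→d6:-→d7:-→d8:-→d9:-→d10:-→d11:H4 -> H4
  lookup 232.0.0.5: bits 11101000000 walk d0:H5→d1:-→d2:-→d3:-→d4:-→d5:-→d6:-→d7:-→d8:-→d9:-→d10:-→d11:H4 -> H4
  lookup 100.251.176.2: bits 011001001111101110110000 walk d0:H5→d1:-→d2:-→d3:-→d4:-→d5:-→d6:-→d7:-→d8:-→d9:-→d10:-→d11:-→d12:-→d13:-→d14:-→d15:-→d16:-→d17:-→d18:-→d19:-→d20:-→d21:-→d22:-→d23:-→d24:H4 -> H4
  add 64.0.0.0/2 -> H0 at depth 2
  del 232.0.0.0/11 (clear depth 11)
  add 100.0.0.0/8 -> H6 at depth 8
  add 232.26.176.0/21 -> H5 at depth 21
  del 100.251.176.0/24 (clear depth 24)
  lookup 64.0.10.23: bits 01 walk d0:H5→d1:-→d2:H0 -> H0
  add 250.246.0.0/16 -> H7 at depth 16
  lookup 64.0.7.219: bits 01 walk d0:H5→d1:-→d2:H0 -> H0
  add 232.26.179.64/26 -> H2 at depth 26
  add 250.246.46.0/28 -> H7 at depth 28
  lookup 92.62.6.122: bits 01 walk d0:H5→d1:-→d2:H0 -> H0
  lookup 64.0.0.6: bits 01 walk d0:H5→d1:-→d2:H0 -> H0
  add 0.0.0.0/0 -> H6 at depth 0
  lookup 250.246.0.15: bits 111110101111011000 walk d0:H6→d1:-→d2:-→d3:-→d4:-→d5:-→d6:-→d7:-→d8:-→d9:-→d10:-→d11:-→d12:-→d13:-→d14:-→d15:-→d16:H7→d17:-→d18:- -> H7
  lookup 100.0.0.97: bits 01100100 walk d0:H6→d1:-→d2:H0→d3:-→d4:-→d5:-→d6:-→d7:-→d8:H6 -> H6
  lookup 27.75.189.248: bits 0 walk d0:H6→d1:- -> H6
  add 100.251.176.106/32 -> H7 at depth 32
  lookup 100.6.39.132: bits 01100100 walk d0:H6→d1:-→d2:H0→d3:-→d4:-→d5:-→d6:-→d7:-→d8:H6 -> H6

== LOOKUPS ==
["H4","H4","H4","H4","H4","H0","H0","H0","H0","H7","H6","H6","H6"]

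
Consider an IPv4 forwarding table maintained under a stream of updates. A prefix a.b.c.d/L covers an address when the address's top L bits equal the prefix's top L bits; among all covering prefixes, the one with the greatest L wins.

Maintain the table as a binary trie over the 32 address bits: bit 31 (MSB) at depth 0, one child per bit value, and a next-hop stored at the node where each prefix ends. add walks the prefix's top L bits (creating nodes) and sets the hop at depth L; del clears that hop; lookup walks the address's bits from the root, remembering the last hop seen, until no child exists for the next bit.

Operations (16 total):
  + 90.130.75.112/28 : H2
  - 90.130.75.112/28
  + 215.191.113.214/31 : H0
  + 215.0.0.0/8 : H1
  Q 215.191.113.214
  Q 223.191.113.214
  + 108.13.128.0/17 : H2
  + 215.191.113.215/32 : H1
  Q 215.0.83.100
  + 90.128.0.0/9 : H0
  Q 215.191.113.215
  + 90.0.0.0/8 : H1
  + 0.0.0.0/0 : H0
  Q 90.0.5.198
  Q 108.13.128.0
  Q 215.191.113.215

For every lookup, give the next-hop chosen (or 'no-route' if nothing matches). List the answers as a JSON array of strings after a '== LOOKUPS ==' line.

Trace:
  + 90.130.75.112/28 (H2) depth=28
  - 90.130.75.112/28 clear@28
  + 215.191.113.214/31 (H0) depth=31
  + 215.0.0.0/8 (H1) depth=8
  lookup 215.191.113.214: bits 1101011110111111011100011101011 walk d0:-→d1:-→d2:-→d3:-→d4:-→d5:-→d6:-→d7:-→d8:H1→d9:-→d10:-→d11:-→d12:-→d13:-→d14:-→d15:-→d16:-→d17:-→d18:-→d19:-→d20:-→d21:-→d22:-→d23:-→d24:-→d25:-→d26:-→d27:-→d28:-→d29:-→d30:-→d31:H0 -> H0
  lookup 223.191.113.214: bits 1101 walk d0:-→d1:-→d2:-→d3:-→d4:- -> no-route
  + 108.13.128.0/17 (H2) depth=17
  + 215.191.113.215/32 (H1) depth=32
  lookup 215.0.83.100: bits 11010111 walk d0:-→d1:-→d2:-→d3:-→d4:-→d5:-→d6:-→d7:-→d8:H1 -> H1
  + 90.128.0.0/9 (H0) depth=9
  lookup 215.191.113.215: bits 11010111101111110111000111010111 walk d0:-→d1:-→d2:-→d3:-→d4:-→d5:-→d6:-→d7:-→d8:H1→d9:-→d10:-→d11:-→d12:-→d13:-→d14:-→d15:-→d16:-→d17:-→d18:-→d19:-→d20:-→d21:-→d22:-→d23:-→d24:-→d25:-→d26:-→d27:-→d28:-→d29:-→d30:-→d31:H0→d32:H1 -> H1
  + 90.0.0.0/8 (H1) depth=8
  + 0.0.0.0/0 (H0) depth=0
  lookup 90.0.5.198: bits 01011010 walk d0:H0→d1:-→d2:-→d3:-→d4:-→d5:-→d6:-→d7:-→d8:H1 -> H1
  lookup 108.13.128.0: bits 01101100000011011 walk d0:H0→d1:-→d2:-→d3:-→d4:-→d5:-→d6:-→d7:-→d8:-→d9:-→d10:-→d11:-→d12:-→d13:-→d14:-→d15:-→d16:-→d17:H2 -> H2
  lookup 215.191.113.215: bits 11010111101111110111000111010111 walk d0:H0→d1:-→d2:-→d3:-→d4:-→d5:-→d6:-→d7:-→d8:H1→d9:-→d10:-→d11:-→d12:-→d13:-→d14:-→d15:-→d16:-→d17:-→d18:-→d19:-→d20:-→d21:-→d22:-→d23:-→d24:-→d25:-→d26:-→d27:-→d28:-→d29:-→d30:-→d31:H0→d32:H1 -> H1

== LOOKUPS ==
["H0","no-route","H1","H1","H1","H2","H1"]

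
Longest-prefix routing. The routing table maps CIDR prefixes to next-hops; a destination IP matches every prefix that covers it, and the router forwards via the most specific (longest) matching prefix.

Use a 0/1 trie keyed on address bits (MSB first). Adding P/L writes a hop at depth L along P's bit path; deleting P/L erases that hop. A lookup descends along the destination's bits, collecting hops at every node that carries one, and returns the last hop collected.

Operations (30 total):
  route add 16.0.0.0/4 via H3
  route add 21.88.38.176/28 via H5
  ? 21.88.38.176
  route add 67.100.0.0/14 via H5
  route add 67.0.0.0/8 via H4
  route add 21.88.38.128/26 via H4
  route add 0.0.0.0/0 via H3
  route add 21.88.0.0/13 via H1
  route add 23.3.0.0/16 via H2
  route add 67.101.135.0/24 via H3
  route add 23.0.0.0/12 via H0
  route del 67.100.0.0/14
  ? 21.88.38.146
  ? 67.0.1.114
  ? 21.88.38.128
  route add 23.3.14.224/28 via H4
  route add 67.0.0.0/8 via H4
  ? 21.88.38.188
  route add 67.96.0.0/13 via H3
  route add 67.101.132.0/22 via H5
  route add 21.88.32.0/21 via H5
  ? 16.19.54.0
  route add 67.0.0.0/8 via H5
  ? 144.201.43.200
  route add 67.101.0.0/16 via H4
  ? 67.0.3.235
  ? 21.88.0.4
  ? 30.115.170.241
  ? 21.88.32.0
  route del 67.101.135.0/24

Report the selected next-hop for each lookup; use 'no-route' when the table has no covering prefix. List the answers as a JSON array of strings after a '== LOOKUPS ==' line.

Process each operation:
  + 16.0.0.0/4 (H3) depth=4
  + 21.88.38.176/28 (H5) depth=28
  ? 21.88.38.176  path d0:-→d1:-→d2:-→d3:-→d4:H3→d5:-→d6:-→d7:-→d8:-→d9:-→d10:-→d11:-→d12:-→d13:-→d14:-→d15:-→d16:-→d17:-→d18:-→d19:-→d20:-→d21:-→d22:-→d23:-→d24:-→d25:-→d26:-→d27:-→d28:H5  best=H5
  + 67.100.0.0/14 (H5) depth=14
  + 67.0.0.0/8 (H4) depth=8
  + 21.88.38.128/26 (H4) depth=26
  + 0.0.0.0/0 (H3) depth=0
  + 21.88.0.0/13 (H1) depth=13
  + 23.3.0.0/16 (H2) depth=16
  + 67.101.135.0/24 (H3) depth=24
  + 23.0.0.0/12 (H0) depth=12
  del 67.100.0.0/14 (clear depth 14)
  ? 21.88.38.146  path d0:H3→d1:-→d2:-→d3:-→d4:H3→d5:-→d6:-→d7:-→d8:-→d9:-→d10:-→d11:-→d12:-→d13:H1→d14:-→d15:-→d16:-→d17:-→d18:-→d19:-→d20:-→d21:-→d22:-→d23:-→d24:-→d25:-→d26:H4  best=H4
  ? 67.0.1.114  path d0:H3→d1:-→d2:-→d3:-→d4:-→d5:-→d6:-→d7:-→d8:H4→d9:-  best=H4
  ? 21.88.38.128  path d0:H3→d1:-→d2:-→d3:-→d4:H3→d5:-→d6:-→d7:-→d8:-→d9:-→d10:-→d11:-→d12:-→d13:H1→d14:-→d15:-→d16:-→d17:-→d18:-→d19:-→d20:-→d21:-→d22:-→d23:-→d24:-→d25:-→d26:H4  best=H4
  + 23.3.14.224/28 (H4) depth=28
  + 67.0.0.0/8 (H4) depth=8
  ? 21.88.38.188  path d0:H3→d1:-→d2:-→d3:-→d4:H3→d5:-→d6:-→d7:-→d8:-→d9:-→d10:-→d11:-→d12:-→d13:H1→d14:-→d15:-→d16:-→d17:-→d18:-→d19:-→d20:-→d21:-→d22:-→d23:-→d24:-→d25:-→d26:H4→d27:-→d28:H5  best=H5
  + 67.96.0.0/13 (H3) depth=13
  + 67.101.132.0/22 (H5) depth=22
  + 21.88.32.0/21 (H5) depth=21
  ? 16.19.54.0  path d0:H3→d1:-→d2:-→d3:-→d4:H3→d5:-  best=H3
  + 67.0.0.0/8 (H5) depth=8
  ? 144.201.43.200  path d0:H3  best=H3
  + 67.101.0.0/16 (H4) depth=16
  ? 67.0.3.235  path d0:H3→d1:-→d2:-→d3:-→d4:-→d5:-→d6:-→d7:-→d8:H5→d9:-  best=H5
  ? 21.88.0.4  path d0:H3→d1:-→d2:-→d3:-→d4:H3→d5:-→d6:-→d7:-→d8:-→d9:-→d10:-→d11:-→d12:-→d13:H1→d14:-→d15:-→d16:-→d17:-→d18:-  best=H1
  ? 30.115.170.241  path d0:H3→d1:-→d2:-→d3:-→d4:H3  best=H3
  ? 21.88.32.0  path d0:H3→d1:-→d2:-→d3:-→d4:H3→d5:-→d6:-→d7:-→d8:-→d9:-→d10:-→d11:-→d12:-→d13:H1→d14:-→d15:-→d16:-→d17:-→d18:-→d19:-→d20:-→d21:H5  best=H5
  del 67.101.135.0/24 (clear depth 24)

== LOOKUPS ==
["H5","H4","H4","H4","H5","H3","H3","H5","H1","H3","H5"]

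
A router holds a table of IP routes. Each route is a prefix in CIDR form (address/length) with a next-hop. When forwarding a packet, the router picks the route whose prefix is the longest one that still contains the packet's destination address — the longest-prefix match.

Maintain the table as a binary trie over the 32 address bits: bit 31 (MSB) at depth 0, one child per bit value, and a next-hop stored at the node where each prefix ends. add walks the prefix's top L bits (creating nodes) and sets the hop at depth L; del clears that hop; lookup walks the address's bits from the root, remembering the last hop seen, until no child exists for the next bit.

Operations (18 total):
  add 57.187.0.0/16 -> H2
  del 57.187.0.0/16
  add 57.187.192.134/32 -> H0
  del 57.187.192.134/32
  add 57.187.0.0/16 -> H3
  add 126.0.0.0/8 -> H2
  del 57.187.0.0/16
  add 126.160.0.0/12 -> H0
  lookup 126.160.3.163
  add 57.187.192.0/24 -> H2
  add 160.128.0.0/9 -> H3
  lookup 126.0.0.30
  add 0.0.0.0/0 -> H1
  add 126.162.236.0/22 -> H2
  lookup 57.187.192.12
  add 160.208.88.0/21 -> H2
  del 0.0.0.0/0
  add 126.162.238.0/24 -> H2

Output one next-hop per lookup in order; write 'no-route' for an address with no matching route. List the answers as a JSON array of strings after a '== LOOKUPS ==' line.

Trace:
  + 57.187.0.0/16 (H2) depth=16
  del 57.187.0.0/16 (clear depth 16)
  + 57.187.192.134/32 (H0) depth=32
  del 57.187.192.134/32 (clear depth 32)
  + 57.187.0.0/16 (H3) depth=16
  + 126.0.0.0/8 (H2) depth=8
  del 57.187.0.0/16 (clear depth 16)
  + 126.160.0.0/12 (H0) depth=12
  ? 126.160.3.163  path d0:-→d1:-→d2:-→d3:-→d4:-→d5:-→d6:-→d7:-→d8:H2→d9:-→d10:-→d11:-→d12:H0  best=H0
  + 57.187.192.0/24 (H2) depth=24
  + 160.128.0.0/9 (H3) depth=9
  ? 126.0.0.30  path d0:-→d1:-→d2:-→d3:-→d4:-→d5:-→d6:-→d7:-→d8:H2  best=H2
  + 0.0.0.0/0 (H1) depth=0
  + 126.162.236.0/22 (H2) depth=22
  ? 57.187.192.12  path d0:H1→d1:-→d2:-→d3:-→d4:-→d5:-→d6:-→d7:-→d8:-→d9:-→d10:-→d11:-→d12:-→d13:-→d14:-→d15:-→d16:-→d17:-→d18:-→d19:-→d20:-→d21:-→d22:-→d23:-→d24:H2  best=H2
  + 160.208.88.0/21 (H2) depth=21
  del 0.0.0.0/0 (clear depth 0)
  + 126.162.238.0/24 (H2) depth=24

== LOOKUPS ==
["H0","H2","H2"]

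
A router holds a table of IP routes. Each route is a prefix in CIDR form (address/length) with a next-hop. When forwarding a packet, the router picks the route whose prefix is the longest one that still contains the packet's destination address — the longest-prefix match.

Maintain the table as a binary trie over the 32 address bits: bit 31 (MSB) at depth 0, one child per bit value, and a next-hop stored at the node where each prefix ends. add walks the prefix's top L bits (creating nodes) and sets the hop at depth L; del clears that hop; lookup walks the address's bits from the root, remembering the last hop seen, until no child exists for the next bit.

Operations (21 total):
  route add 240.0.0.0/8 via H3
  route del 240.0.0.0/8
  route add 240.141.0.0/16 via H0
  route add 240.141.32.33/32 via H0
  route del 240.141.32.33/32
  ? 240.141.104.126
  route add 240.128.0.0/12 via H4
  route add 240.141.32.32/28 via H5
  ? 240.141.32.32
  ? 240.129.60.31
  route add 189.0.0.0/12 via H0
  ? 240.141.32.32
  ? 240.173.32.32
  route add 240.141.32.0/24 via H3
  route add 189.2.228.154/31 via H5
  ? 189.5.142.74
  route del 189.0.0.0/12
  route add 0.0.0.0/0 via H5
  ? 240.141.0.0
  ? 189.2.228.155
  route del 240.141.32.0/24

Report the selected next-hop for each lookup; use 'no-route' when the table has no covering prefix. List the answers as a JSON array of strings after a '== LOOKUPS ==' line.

Apply in order:
  + 240.0.0.0/8 (H3) depth=8
  - 240.0.0.0/8 clear@8
  + 240.141.0.0/16 (H0) depth=16
  + 240.141.32.33/32 (H0) depth=32
  - 240.141.32.33/32 clear@32
  Q 240.141.104.126: descend 11110000100011010 ; hops seen [H0] ; pick H0
  + 240.128.0.0/12 (H4) depth=12
  + 240.141.32.32/28 (H5) depth=28
  Q 240.141.32.32: descend 1111000010001101001000000010000 ; hops seen [H4,H0,H5] ; pick H5
  Q 240.129.60.31: descend 111100001000 ; hops seen [H4] ; pick H4
  + 189.0.0.0/12 (H0) depth=12
  Q 240.141.32.32: descend 1111000010001101001000000010000 ; hops seen [H4,H0,H5] ; pick H5
  Q 240.173.32.32: descend 1111000010 ; hops seen [∅] ; pick no-route
  + 240.141.32.0/24 (H3) depth=24
  + 189.2.228.154/31 (H5) depth=31
  Q 189.5.142.74: descend 1011110100000 ; hops seen [H0] ; pick H0
  - 189.0.0.0/12 clear@12
  + 0.0.0.0/0 (H5) depth=0
  Q 240.141.0.0: descend 111100001000110100 ; hops seen [H5,H4,H0] ; pick H0
  Q 189.2.228.155: descend 1011110100000010111001001001101 ; hops seen [H5,H5] ; pick H5
  - 240.141.32.0/24 clear@24

== LOOKUPS ==
["H0","H5","H4","H5","no-route","H0","H0","H5"]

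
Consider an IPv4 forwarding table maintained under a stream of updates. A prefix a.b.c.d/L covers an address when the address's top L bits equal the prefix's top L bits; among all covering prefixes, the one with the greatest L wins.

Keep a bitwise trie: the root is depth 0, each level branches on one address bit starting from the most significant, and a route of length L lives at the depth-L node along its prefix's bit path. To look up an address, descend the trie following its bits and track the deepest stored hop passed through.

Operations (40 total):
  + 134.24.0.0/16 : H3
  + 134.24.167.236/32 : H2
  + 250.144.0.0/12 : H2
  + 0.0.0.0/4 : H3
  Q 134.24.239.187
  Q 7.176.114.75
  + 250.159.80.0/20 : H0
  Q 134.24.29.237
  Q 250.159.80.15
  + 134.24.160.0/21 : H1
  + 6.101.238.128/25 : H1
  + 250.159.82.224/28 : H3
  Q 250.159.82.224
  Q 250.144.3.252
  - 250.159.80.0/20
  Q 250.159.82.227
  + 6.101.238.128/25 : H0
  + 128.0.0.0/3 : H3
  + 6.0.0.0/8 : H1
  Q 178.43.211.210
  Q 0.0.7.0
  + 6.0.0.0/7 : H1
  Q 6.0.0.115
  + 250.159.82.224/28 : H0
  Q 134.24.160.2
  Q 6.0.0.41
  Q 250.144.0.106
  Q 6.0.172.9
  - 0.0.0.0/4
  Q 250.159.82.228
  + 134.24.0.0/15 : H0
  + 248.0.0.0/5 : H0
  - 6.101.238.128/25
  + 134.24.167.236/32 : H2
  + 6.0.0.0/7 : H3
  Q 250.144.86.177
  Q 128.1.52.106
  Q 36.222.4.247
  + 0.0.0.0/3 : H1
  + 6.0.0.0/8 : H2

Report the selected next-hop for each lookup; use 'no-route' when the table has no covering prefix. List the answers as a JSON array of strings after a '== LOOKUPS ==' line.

Apply in order:
  add 134.24.0.0/16 -> H3 at depth 16
  add 134.24.167.236/32 -> H2 at depth 32
  add 250.144.0.0/12 -> H2 at depth 12
  add 0.0.0.0/4 -> H3 at depth 4
  ? 134.24.239.187  path d0:-→d1:-→d2:-→d3:-→d4:-→d5:-→d6:-→d7:-→d8:-→d9:-→d10:-→d11:-→d12:-→d13:-→d14:-→d15:-→d16:H3→d17:-  best=H3
  ? 7.176.114.75  path d0:-→d1:-→d2:-→d3:-→d4:H3  best=H3
  add 250.159.80.0/20 -> H0 at depth 20
  ? 134.24.29.237  path d0:-→d1:-→d2:-→d3:-→d4:-→d5:-→d6:-→d7:-→d8:-→d9:-→d10:-→d11:-→d12:-→d13:-→d14:-→d15:-→d16:H3  best=H3
  ? 250.159.80.15  path d0:-→d1:-→d2:-→d3:-→d4:-→d5:-→d6:-→d7:-→d8:-→d9:-→d10:-→d11:-→d12:H2→d13:-→d14:-→d15:-→d16:-→d17:-→d18:-→d19:-→d20:H0  best=H0
  add 134.24.160.0/21 -> H1 at depth 21
  add 6.101.238.128/25 -> H1 at depth 25
  add 250.159.82.224/28 -> H3 at depth 28
  ? 250.159.82.224  path d0:-→d1:-→d2:-→d3:-→d4:-→d5:-→d6:-→d7:-→d8:-→d9:-→d10:-→d11:-→d12:H2→d13:-→d14:-→d15:-→d16:-→d17:-→d18:-→d19:-→d20:H0→d21:-→d22:-→d23:-→d24:-→d25:-→d26:-→d27:-→d28:H3  best=H3
  ? 250.144.3.252  path d0:-→d1:-→d2:-→d3:-→d4:-→d5:-→d6:-→d7:-→d8:-→d9:-→d10:-→d11:-→d12:H2  best=H2
  del 250.159.80.0/20 (clear depth 20)
  ? 250.159.82.227  path d0:-→d1:-→d2:-→d3:-→d4:-→d5:-→d6:-→d7:-→d8:-→d9:-→d10:-→d11:-→d12:H2→d13:-→d14:-→d15:-→d16:-→d17:-→d18:-→d19:-→d20:-→d21:-→d22:-→d23:-→d24:-→d25:-→d26:-→d27:-→d28:H3  best=H3
  add 6.101.238.128/25 -> H0 at depth 25
  add 128.0.0.0/3 -> H3 at depth 3
  add 6.0.0.0/8 -> H1 at depth 8
  ? 178.43.211.210  path d0:-→d1:-→d2:-  best=no-route
  ? 0.0.7.0  path d0:-→d1:-→d2:-→d3:-→d4:H3→d5:-  best=H3
  add 6.0.0.0/7 -> H1 at depth 7
  ? 6.0.0.115  path d0:-→d1:-→d2:-→d3:-→d4:H3→d5:-→d6:-→d7:H1→d8:H1→d9:-  best=H1
  add 250.159.82.224/28 -> H0 at depth 28
  ? 134.24.160.2  path d0:-→d1:-→d2:-→d3:H3→d4:-→d5:-→d6:-→d7:-→d8:-→d9:-→d10:-→d11:-→d12:-→d13:-→d14:-→d15:-→d16:H3→d17:-→d18:-→d19:-→d20:-→d21:H1  best=H1
  ? 6.0.0.41  path d0:-→d1:-→d2:-→d3:-→d4:H3→d5:-→d6:-→d7:H1→d8:H1→d9:-  best=H1
  ? 250.144.0.106  path d0:-→d1:-→d2:-→d3:-→d4:-→d5:-→d6:-→d7:-→d8:-→d9:-→d10:-→d11:-→d12:H2  best=H2
  ? 6.0.172.9  path d0:-→d1:-→d2:-→d3:-→d4:H3→d5:-→d6:-→d7:H1→d8:H1→d9:-  best=H1
  del 0.0.0.0/4 (clear depth 4)
  ? 250.159.82.228  path d0:-→d1:-→d2:-→d3:-→d4:-→d5:-→d6:-→d7:-→d8:-→d9:-→d10:-→d11:-→d12:H2→d13:-→d14:-→d15:-→d16:-→d17:-→d18:-→d19:-→d20:-→d21:-→d22:-→d23:-→d24:-→d25:-→d26:-→d27:-→d28:H0  best=H0
  add 134.24.0.0/15 -> H0 at depth 15
  add 248.0.0.0/5 -> H0 at depth 5
  del 6.101.238.128/25 (clear depth 25)
  add 134.24.167.236/32 -> H2 at depth 32
  add 6.0.0.0/7 -> H3 at depth 7
  ? 250.144.86.177  path d0:-→d1:-→d2:-→d3:-→d4:-→d5:H0→d6:-→d7:-→d8:-→d9:-→d10:-→d11:-→d12:H2  best=H2
  ? 128.1.52.106  path d0:-→d1:-→d2:-→d3:H3→d4:-→d5:-  best=H3
  ? 36.222.4.247  path d0:-→d1:-→d2:-  best=no-route
  add 0.0.0.0/3 -> H1 at depth 3
  add 6.0.0.0/8 -> H2 at depth 8

== LOOKUPS ==
["H3","H3","H3","H0","H3","H2","H3","no-route","H3","H1","H1","H1","H2","H1","H0","H2","H3","no-route"]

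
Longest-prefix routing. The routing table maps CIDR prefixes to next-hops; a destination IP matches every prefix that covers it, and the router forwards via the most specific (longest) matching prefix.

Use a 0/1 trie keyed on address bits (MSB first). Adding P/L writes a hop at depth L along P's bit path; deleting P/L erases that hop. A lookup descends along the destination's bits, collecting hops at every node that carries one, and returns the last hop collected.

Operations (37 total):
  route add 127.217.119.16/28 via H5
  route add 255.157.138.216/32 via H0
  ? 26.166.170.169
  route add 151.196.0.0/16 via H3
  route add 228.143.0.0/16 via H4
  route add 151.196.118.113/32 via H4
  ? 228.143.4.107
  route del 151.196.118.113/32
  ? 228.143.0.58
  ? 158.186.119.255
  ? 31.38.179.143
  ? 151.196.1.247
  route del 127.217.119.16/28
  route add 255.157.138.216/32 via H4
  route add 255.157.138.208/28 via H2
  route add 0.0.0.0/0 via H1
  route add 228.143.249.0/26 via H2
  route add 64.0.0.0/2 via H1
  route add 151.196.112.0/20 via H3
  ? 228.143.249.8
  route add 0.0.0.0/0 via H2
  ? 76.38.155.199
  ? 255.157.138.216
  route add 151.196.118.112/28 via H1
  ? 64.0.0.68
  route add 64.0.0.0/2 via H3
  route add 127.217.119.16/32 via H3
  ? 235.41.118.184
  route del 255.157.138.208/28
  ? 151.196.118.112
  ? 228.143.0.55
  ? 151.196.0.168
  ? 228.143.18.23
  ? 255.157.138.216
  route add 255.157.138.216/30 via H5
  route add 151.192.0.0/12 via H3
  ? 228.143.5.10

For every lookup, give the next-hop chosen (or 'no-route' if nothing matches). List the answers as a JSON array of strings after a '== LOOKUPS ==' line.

Process each operation:
  + 127.217.119.16/28 (H5) depth=28
  + 255.157.138.216/32 (H0) depth=32
  lookup 26.166.170.169: bits 0 walk d0:-→d1:- -> no-route
  + 151.196.0.0/16 (H3) depth=16
  + 228.143.0.0/16 (H4) depth=16
  + 151.196.118.113/32 (H4) depth=32
  lookup 228.143.4.107: bits 1110010010001111 walk d0:-→d1:-→d2:-→d3:-→d4:-→d5:-→d6:-→d7:-→d8:-→d9:-→d10:-→d11:-→d12:-→d13:-→d14:-→d15:-→d16:H4 -> H4
  - 151.196.118.113/32 clear@32
  lookup 228.143.0.58: bits 1110010010001111 walk d0:-→d1:-→d2:-→d3:-→d4:-→d5:-→d6:-→d7:-→d8:-→d9:-→d10:-→d11:-→d12:-→d13:-→d14:-→d15:-→d16:H4 -> H4
  lookup 158.186.119.255: bits 1001 walk d0:-→d1:-→d2:-→d3:-→d4:- -> no-route
  lookup 31.38.179.143: bits 0 walk d0:-→d1:- -> no-route
  lookup 151.196.1.247: bits 10010111110001000 walk d0:-→d1:-→d2:-→d3:-→d4:-→d5:-→d6:-→d7:-→d8:-→d9:-→d10:-→d11:-→d12:-→d13:-→d14:-→d15:-→d16:H3→d17:- -> H3
  - 127.217.119.16/28 clear@28
  + 255.157.138.216/32 (H4) depth=32
  + 255.157.138.208/28 (H2) depth=28
  + 0.0.0.0/0 (H1) depth=0
  + 228.143.249.0/26 (H2) depth=26
  + 64.0.0.0/2 (H1) depth=2
  + 151.196.112.0/20 (H3) depth=20
  lookup 228.143.249.8: bits 11100100100011111111100100 walk d0:H1→d1:-→d2:-→d3:-→d4:-→d5:-→d6:-→d7:-→d8:-→d9:-→d10:-→d11:-→d12:-→d13:-→d14:-→d15:-→d16:H4→d17:-→d18:-→d19:-→d20:-→d21:-→d22:-→d23:-→d24:-→d25:-→d26:H2 -> H2
  + 0.0.0.0/0 (H2) depth=0
  lookup 76.38.155.199: bits 01 walk d0:H2→d1:-→d2:H1 -> H1
  lookup 255.157.138.216: bits 11111111100111011000101011011000 walk d0:H2→d1:-→d2:-→d3:-→d4:-→d5:-→d6:-→d7:-→d8:-→d9:-→d10:-→d11:-→d12:-→d13:-→d14:-→d15:-→d16:-→d17:-→d18:-→d19:-→d20:-→d21:-→d22:-→d23:-→d24:-→d25:-→d26:-→d27:-→d28:H2→d29:-→d30:-→d31:-→d32:H4 -> H4
  + 151.196.118.112/28 (H1) depth=28
  lookup 64.0.0.68: bits 01 walk d0:H2→d1:-→d2:H1 -> H1
  + 64.0.0.0/2 (H3) depth=2
  + 127.217.119.16/32 (H3) depth=32
  lookup 235.41.118.184: bits 1110 walk d0:H2→d1:-→d2:-→d3:-→d4:- -> H2
  - 255.157.138.208/28 clear@28
  lookup 151.196.118.112: bits 1001011111000100011101100111000 walk d0:H2→d1:-→d2:-→d3:-→d4:-→d5:-→d6:-→d7:-→d8:-→d9:-→d10:-→d11:-→d12:-→d13:-→d14:-→d15:-→d16:H3→d17:-→d18:-→d19:-→d20:H3→d21:-→d22:-→d23:-→d24:-→d25:-→d26:-→d27:-→d28:H1→d29:-→d30:-→d31:- -> H1
  lookup 228.143.0.55: bits 1110010010001111 walk d0:H2→d1:-→d2:-→d3:-→d4:-→d5:-→d6:-→d7:-→d8:-→d9:-→d10:-→d11:-→d12:-→d13:-→d14:-→d15:-→d16:H4 -> H4
  lookup 151.196.0.168: bits 10010111110001000 walk d0:H2→d1:-→d2:-→d3:-→d4:-→d5:-→d6:-→d7:-→d8:-→d9:-→d10:-→d11:-→d12:-→d13:-→d14:-→d15:-→d16:H3→d17:- -> H3
  lookup 228.143.18.23: bits 1110010010001111 walk d0:H2→d1:-→d2:-→d3:-→d4:-→d5:-→d6:-→d7:-→d8:-→d9:-→d10:-→d11:-→d12:-→d13:-→d14:-→d15:-→d16:H4 -> H4
  lookup 255.157.138.216: bits 11111111100111011000101011011000 walk d0:H2→d1:-→d2:-→d3:-→d4:-→d5:-→d6:-→d7:-→d8:-→d9:-→d10:-→d11:-→d12:-→d13:-→d14:-→d15:-→d16:-→d17:-→d18:-→d19:-→d20:-→d21:-→d22:-→d23:-→d24:-→d25:-→d26:-→d27:-→d28:-→d29:-→d30:-→d31:-→d32:H4 -> H4
  + 255.157.138.216/30 (H5) depth=30
  + 151.192.0.0/12 (H3) depth=12
  lookup 228.143.5.10: bits 1110010010001111 walk d0:H2→d1:-→d2:-→d3:-→d4:-→d5:-→d6:-→d7:-→d8:-→d9:-→d10:-→d11:-→d12:-→d13:-→d14:-→d15:-→d16:H4 -> H4

== LOOKUPS ==
["no-route","H4","H4","no-route","no-route","H3","H2","H1","H4","H1","H2","H1","H4","H3","H4","H4","H4"]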